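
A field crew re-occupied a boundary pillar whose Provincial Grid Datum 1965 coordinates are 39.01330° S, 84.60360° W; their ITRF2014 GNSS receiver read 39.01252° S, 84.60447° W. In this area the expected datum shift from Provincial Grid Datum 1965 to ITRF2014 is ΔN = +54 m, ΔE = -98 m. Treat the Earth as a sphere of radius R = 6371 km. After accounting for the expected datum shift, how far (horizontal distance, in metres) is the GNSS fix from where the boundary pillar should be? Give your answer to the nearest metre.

Observed coordinate differences: Δφ = +0.00078°, Δλ = -0.00087°.
Converting to metres (1° lat = 111195 m, cos φ = 0.777000): observed ΔN = 86.7 m, observed ΔE = -75.2 m.
Subtracting the expected shift leaves a residual of 86.7 − (54) = 32.7 m north and -75.2 − (-98) = 22.8 m east.
Residual distance = √(32.7² + 22.8²) = 39.9 m.

40 m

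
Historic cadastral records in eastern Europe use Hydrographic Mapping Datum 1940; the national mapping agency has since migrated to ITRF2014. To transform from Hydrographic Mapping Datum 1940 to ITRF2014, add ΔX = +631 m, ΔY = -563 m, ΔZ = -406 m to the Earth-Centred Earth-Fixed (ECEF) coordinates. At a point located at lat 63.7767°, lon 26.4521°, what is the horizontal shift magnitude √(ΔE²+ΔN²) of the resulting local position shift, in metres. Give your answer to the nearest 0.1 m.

The local east axis at (φ, λ) is (−sin λ, cos λ, 0), so ΔE = −sin(26.4521°)·631 + cos(26.4521°)·(-563) = -785.14 m.
The local north axis is (−sin φ cos λ, −sin φ sin λ, cos φ), giving ΔN = -506.795 + 224.977 − 179.400 = -461.22 m.
Horizontal magnitude = √(ΔE² + ΔN²) = √((-785.14)² + (-461.22)²) = 910.58 m.

910.6 m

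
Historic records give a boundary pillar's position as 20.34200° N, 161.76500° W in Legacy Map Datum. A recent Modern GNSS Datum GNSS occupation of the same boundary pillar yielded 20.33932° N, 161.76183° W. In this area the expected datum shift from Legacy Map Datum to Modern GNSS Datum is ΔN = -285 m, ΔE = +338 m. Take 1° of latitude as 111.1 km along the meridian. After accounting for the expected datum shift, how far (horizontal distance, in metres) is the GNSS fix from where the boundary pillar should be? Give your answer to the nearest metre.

15 m

Observed coordinate differences: Δφ = -0.00268°, Δλ = +0.00317°.
Converting to metres (1° lat = 111100 m, cos φ = 0.937634): observed ΔN = -297.7 m, observed ΔE = 330.2 m.
Subtracting the expected shift leaves a residual of -297.7 − (-285) = -12.7 m north and 330.2 − (338) = -7.8 m east.
Residual distance = √((-12.7)² + (-7.8)²) = 14.9 m.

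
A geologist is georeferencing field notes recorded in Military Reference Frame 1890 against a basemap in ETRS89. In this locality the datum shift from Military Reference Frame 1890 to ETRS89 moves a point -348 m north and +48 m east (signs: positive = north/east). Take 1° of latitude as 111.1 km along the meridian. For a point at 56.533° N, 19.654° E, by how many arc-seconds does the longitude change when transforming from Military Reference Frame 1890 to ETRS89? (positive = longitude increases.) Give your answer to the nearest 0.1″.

At latitude 56.533°, cos φ = 0.551457.
1° of longitude at this latitude = 111.1 × cos φ = 61.27 km, so Δλ = 48.0 / 61266.8 = 0.0007835° = 2.820″.

Δλ = 2.8″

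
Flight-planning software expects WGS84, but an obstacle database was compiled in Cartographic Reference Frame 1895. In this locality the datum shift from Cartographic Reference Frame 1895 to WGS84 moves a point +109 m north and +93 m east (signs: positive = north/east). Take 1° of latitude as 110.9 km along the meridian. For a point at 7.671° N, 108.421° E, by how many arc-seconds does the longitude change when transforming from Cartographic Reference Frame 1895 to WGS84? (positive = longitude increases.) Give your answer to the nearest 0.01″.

At latitude 7.671°, cos φ = 0.991051.
1° of longitude at this latitude = 110.9 × cos φ = 109.91 km, so Δλ = 93.0 / 109907.5 = 0.0008462° = 3.046″.

Δλ = 3.05″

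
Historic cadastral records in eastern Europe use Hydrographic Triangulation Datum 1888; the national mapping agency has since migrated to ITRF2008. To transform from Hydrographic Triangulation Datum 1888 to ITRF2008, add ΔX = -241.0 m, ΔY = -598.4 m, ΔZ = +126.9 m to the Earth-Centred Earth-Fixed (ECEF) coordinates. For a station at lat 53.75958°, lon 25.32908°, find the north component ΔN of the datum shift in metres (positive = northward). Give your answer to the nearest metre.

ΔN = 457 m

At φ = 53.75958°, λ = 25.32908°: sin φ = 0.806543, cos φ = 0.591175, sin λ = 0.427817, cos λ = 0.903866.
ΔN = −sin φ cos λ·ΔX − sin φ sin λ·ΔY + cos φ·ΔZ = −(0.806543)(0.903866)(-241.0) − (0.806543)(0.427817)(-598.4) + (0.591175)(126.9) = 457.19 m.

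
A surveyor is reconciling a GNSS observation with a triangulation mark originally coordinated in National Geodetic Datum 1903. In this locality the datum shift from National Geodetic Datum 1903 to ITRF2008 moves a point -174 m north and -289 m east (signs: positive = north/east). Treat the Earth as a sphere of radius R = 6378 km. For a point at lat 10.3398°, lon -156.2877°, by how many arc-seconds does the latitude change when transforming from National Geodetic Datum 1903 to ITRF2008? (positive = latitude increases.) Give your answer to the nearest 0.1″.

On a sphere of radius R, 1 rad of latitude = R, so Δφ = ΔN / R = -174.0 / 6378000 = -2.7281e-05 rad = -5.627″.

Δφ = -5.6″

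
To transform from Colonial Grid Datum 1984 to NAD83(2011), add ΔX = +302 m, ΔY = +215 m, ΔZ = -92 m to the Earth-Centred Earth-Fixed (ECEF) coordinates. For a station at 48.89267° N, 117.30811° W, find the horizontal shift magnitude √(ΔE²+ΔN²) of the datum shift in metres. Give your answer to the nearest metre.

253 m

At φ = 48.89267°, λ = -117.30811°: sin φ = 0.753479, cos φ = 0.657472, sin λ = -0.888552, cos λ = -0.458775.
ΔE = −sin λ·ΔX + cos λ·ΔY = −(-0.888552)·(302) + (-0.458775)·(215) = 169.71 m.
ΔN = −sin φ cos λ·ΔX − sin φ sin λ·ΔY + cos φ·ΔZ = −(0.753479)(-0.458775)(302) − (0.753479)(-0.888552)(215) + (0.657472)(-92) = 187.85 m.
Horizontal magnitude = √(ΔE² + ΔN²) = √(169.71² + 187.85²) = 253.16 m.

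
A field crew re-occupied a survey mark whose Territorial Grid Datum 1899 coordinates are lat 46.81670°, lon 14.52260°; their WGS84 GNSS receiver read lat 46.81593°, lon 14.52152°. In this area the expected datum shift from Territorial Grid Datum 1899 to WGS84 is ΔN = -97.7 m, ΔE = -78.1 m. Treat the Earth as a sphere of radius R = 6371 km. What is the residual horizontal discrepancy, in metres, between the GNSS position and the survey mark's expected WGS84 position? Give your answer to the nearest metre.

Observed coordinate differences: Δφ = -0.00077°, Δλ = -0.00108°.
Converting to metres (1° lat = 111195 m, cos φ = 0.684335): observed ΔN = -85.6 m, observed ΔE = -82.2 m.
Subtracting the expected shift leaves a residual of -85.6 − (-97.7) = 12.1 m north and -82.2 − (-78.1) = -4.1 m east.
Residual distance = √(12.1² + (-4.1)²) = 12.8 m.

13 m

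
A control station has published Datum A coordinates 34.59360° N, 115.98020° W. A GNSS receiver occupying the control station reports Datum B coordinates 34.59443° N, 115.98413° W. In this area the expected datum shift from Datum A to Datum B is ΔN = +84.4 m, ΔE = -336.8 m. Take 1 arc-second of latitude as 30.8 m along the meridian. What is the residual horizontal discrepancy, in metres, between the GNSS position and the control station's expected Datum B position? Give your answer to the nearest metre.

Observed coordinate differences: Δφ = +0.00083°, Δλ = -0.00393°.
Converting to metres (1° lat = 110880 m, cos φ = 0.823200): observed ΔN = 92.0 m, observed ΔE = -358.7 m.
Subtracting the expected shift leaves a residual of 92.0 − (84.4) = 7.6 m north and -358.7 − (-336.8) = -21.9 m east.
Residual distance = √(7.6² + (-21.9)²) = 23.2 m.

23 m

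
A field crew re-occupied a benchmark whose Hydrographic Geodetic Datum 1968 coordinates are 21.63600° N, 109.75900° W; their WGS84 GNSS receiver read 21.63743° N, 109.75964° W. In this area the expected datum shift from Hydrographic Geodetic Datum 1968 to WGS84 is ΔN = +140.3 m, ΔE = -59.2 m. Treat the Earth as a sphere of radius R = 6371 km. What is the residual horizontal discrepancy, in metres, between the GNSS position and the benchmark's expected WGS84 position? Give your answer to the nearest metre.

20 m

Observed coordinate differences: Δφ = +0.00143°, Δλ = -0.00064°.
Converting to metres (1° lat = 111195 m, cos φ = 0.929545): observed ΔN = 159.0 m, observed ΔE = -66.2 m.
Subtracting the expected shift leaves a residual of 159.0 − (140.3) = 18.7 m north and -66.2 − (-59.2) = -7.0 m east.
Residual distance = √(18.7² + (-7.0)²) = 20.0 m.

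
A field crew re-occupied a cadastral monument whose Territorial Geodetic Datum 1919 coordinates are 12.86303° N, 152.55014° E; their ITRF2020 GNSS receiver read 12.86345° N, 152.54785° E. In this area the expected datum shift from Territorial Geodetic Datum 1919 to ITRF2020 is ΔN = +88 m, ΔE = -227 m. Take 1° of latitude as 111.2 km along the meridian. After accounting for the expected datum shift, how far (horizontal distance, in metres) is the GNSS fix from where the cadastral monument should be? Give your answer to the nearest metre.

Observed coordinate differences: Δφ = +0.00042°, Δλ = -0.00229°.
Converting to metres (1° lat = 111200 m, cos φ = 0.974905): observed ΔN = 46.7 m, observed ΔE = -248.3 m.
Subtracting the expected shift leaves a residual of 46.7 − (88) = -41.3 m north and -248.3 − (-227) = -21.3 m east.
Residual distance = √((-41.3)² + (-21.3)²) = 46.4 m.

46 m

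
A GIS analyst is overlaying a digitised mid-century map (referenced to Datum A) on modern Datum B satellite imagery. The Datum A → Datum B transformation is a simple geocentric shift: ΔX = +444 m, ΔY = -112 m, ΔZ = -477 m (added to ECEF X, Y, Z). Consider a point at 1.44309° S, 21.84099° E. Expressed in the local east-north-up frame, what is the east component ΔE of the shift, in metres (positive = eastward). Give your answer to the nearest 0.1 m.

ΔE = -269.1 m

At φ = -1.44309°, λ = 21.84099°: sin φ = -0.025184, cos φ = 0.999683, sin λ = 0.372032, cos λ = 0.928220.
ΔE = −sin λ·ΔX + cos λ·ΔY = −(0.372032)·(444) + (0.928220)·(-112) = -269.14 m.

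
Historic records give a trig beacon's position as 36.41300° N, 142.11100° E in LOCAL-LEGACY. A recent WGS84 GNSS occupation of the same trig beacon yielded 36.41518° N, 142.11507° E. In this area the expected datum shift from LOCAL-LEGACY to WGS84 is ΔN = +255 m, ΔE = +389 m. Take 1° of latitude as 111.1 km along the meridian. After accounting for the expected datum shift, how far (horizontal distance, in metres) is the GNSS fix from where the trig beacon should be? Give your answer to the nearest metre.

28 m

Observed coordinate differences: Δφ = +0.00218°, Δλ = +0.00407°.
Converting to metres (1° lat = 111100 m, cos φ = 0.804759): observed ΔN = 242.2 m, observed ΔE = 363.9 m.
Subtracting the expected shift leaves a residual of 242.2 − (255) = -12.8 m north and 363.9 − (389) = -25.1 m east.
Residual distance = √((-12.8)² + (-25.1)²) = 28.2 m.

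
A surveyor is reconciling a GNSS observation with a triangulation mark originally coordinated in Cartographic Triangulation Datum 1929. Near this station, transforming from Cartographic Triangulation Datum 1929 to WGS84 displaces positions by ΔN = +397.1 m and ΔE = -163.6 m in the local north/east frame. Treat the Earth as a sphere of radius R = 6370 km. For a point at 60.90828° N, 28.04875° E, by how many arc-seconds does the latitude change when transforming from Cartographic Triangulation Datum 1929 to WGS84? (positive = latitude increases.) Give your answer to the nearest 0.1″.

On a sphere of radius R, 1 rad of latitude = R, so Δφ = ΔN / R = 397.1 / 6370000 = 6.2339e-05 rad = 12.858″.

Δφ = 12.9″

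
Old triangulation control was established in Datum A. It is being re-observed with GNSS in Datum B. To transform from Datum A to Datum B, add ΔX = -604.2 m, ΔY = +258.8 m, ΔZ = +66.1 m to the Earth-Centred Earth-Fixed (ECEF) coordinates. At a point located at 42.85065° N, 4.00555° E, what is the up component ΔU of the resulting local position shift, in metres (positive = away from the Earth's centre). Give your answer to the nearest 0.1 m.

ΔU = -383.7 m

The local up (radial) axis is (cos φ cos λ, cos φ sin λ, sin φ), giving ΔU = -441.874 + 13.253 + 44.954 = -383.67 m.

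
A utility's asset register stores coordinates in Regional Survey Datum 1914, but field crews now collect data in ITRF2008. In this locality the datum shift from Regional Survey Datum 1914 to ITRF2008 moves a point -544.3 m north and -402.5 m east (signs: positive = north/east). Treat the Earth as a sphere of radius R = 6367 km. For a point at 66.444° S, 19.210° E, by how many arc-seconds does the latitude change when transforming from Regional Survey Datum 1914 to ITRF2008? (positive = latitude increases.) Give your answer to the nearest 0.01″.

On a sphere of radius R, 1 rad of latitude = R, so Δφ = ΔN / R = -544.3 / 6367000 = -8.5488e-05 rad = -17.633″.

Δφ = -17.63″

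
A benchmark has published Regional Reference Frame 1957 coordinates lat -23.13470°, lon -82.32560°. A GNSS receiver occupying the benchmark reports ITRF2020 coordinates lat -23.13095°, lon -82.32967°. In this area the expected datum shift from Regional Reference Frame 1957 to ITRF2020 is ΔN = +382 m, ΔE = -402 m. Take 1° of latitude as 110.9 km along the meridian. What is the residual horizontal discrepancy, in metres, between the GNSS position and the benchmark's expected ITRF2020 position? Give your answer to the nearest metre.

36 m

Observed coordinate differences: Δφ = +0.00375°, Δλ = -0.00407°.
Converting to metres (1° lat = 110900 m, cos φ = 0.919584): observed ΔN = 415.9 m, observed ΔE = -415.1 m.
Subtracting the expected shift leaves a residual of 415.9 − (382) = 33.9 m north and -415.1 − (-402) = -13.1 m east.
Residual distance = √(33.9² + (-13.1)²) = 36.3 m.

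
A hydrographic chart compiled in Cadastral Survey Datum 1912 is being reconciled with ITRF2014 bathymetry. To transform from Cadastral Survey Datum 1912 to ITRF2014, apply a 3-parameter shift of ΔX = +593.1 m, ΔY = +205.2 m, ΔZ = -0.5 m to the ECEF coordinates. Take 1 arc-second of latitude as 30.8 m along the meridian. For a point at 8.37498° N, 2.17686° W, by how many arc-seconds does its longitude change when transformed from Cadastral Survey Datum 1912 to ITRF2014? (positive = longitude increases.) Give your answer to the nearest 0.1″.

Δλ = 7.5″

sin φ = 0.145651, cos φ = 0.989336, sin λ = -0.037984, cos λ = 0.999278.
East component: ΔE = −sin λ·ΔX + cos λ·ΔY = −(-0.037984)(593.1) + (0.999278)(205.2) = 227.58 m.
1° of latitude spans 3600 × 30.80 = 110880 m; at latitude φ, 1° of longitude spans that × cos φ = 109697.6 m, so Δλ = 227.58 / 109697.6 × 3600 = 7.469″.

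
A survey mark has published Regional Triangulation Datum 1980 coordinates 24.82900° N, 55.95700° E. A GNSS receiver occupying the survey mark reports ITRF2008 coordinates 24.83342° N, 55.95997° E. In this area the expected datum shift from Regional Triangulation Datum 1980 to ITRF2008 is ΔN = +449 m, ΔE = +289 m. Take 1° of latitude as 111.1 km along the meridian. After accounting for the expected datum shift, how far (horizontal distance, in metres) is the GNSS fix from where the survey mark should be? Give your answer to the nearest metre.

Observed coordinate differences: Δφ = +0.00442°, Δλ = +0.00297°.
Converting to metres (1° lat = 111100 m, cos φ = 0.907565): observed ΔN = 491.1 m, observed ΔE = 299.5 m.
Subtracting the expected shift leaves a residual of 491.1 − (449) = 42.1 m north and 299.5 − (289) = 10.5 m east.
Residual distance = √(42.1² + 10.5²) = 43.3 m.

43 m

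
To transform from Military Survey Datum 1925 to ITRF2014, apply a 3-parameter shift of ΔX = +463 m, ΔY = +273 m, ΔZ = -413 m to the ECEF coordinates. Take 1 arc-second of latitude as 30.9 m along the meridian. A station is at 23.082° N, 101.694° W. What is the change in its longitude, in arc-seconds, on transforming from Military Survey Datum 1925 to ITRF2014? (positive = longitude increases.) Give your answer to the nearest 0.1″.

Δλ = 14.0″

sin φ = 0.392048, cos φ = 0.919945, sin λ = -0.979244, cos λ = -0.202685.
East component: ΔE = −sin λ·ΔX + cos λ·ΔY = −(-0.979244)(463) + (-0.202685)(273) = 398.06 m.
1° of latitude spans 3600 × 30.90 = 111240 m; at latitude φ, 1° of longitude spans that × cos φ = 102334.6 m, so Δλ = 398.06 / 102334.6 × 3600 = 14.003″.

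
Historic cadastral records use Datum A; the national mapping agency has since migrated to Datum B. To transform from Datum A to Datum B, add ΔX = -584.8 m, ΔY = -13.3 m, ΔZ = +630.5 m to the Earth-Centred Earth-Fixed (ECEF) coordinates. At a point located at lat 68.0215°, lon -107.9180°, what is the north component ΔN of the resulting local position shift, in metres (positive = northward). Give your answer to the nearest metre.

At φ = 68.0215°, λ = -107.9180°: sin φ = 0.927324, cos φ = 0.374259, sin λ = -0.951498, cos λ = -0.307656.
ΔN = −sin φ cos λ·ΔX − sin φ sin λ·ΔY + cos φ·ΔZ = −(0.927324)(-0.307656)(-584.8) − (0.927324)(-0.951498)(-13.3) + (0.374259)(630.5) = 57.39 m.

ΔN = 57 m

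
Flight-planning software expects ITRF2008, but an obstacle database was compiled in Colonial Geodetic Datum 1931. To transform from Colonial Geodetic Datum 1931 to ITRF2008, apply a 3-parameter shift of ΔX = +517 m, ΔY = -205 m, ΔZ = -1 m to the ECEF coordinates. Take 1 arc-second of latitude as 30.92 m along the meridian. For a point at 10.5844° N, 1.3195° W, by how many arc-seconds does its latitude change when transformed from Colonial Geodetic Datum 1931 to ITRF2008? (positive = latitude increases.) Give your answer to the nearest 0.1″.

Δφ = -3.1″

sin φ = 0.183684, cos φ = 0.982985, sin λ = -0.023028, cos λ = 0.999735.
North component: ΔN = −sin φ cos λ·ΔX − sin φ sin λ·ΔY + cos φ·ΔZ = −(0.183684)(0.999735)(517) − (0.183684)(-0.023028)(-205) + (0.982985)(-1) = -96.79 m.
1° of latitude spans 3600 × 30.92 = 111312 m, so Δφ = -96.79 / 111312 × 3600 = -3.130″.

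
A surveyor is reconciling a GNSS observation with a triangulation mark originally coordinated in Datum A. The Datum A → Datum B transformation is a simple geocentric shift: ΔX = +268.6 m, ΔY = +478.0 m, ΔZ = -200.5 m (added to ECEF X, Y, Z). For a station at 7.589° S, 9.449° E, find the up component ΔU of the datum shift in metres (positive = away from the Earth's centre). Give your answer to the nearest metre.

The local up (radial) axis is (cos φ cos λ, cos φ sin λ, sin φ), giving ΔU = 262.635 + 77.786 + 26.479 = 366.90 m.

ΔU = 367 m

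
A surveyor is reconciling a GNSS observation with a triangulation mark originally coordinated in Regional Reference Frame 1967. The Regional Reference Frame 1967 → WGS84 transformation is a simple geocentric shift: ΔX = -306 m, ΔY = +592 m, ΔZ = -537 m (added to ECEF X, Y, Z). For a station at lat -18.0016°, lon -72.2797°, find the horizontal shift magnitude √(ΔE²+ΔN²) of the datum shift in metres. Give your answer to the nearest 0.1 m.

The local east axis at (φ, λ) is (−sin λ, cos λ, 0), so ΔE = −sin(-72.2797°)·(-306) + cos(-72.2797°)·592 = -111.29 m.
The local north axis is (−sin φ cos λ, −sin φ sin λ, cos φ), giving ΔN = -28.784 − 174.273 − 510.713 = -713.77 m.
Horizontal magnitude = √(ΔE² + ΔN²) = √((-111.29)² + (-713.77)²) = 722.39 m.

722.4 m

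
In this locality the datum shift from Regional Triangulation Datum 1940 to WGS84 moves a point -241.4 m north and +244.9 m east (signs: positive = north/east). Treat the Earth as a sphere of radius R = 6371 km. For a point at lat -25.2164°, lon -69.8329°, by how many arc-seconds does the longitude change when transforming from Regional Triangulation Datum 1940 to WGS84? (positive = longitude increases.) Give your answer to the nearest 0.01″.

Δλ = 8.76″

At latitude -25.2164°, cos φ = 0.904705.
One radian of longitude at latitude φ spans R cos φ, so Δλ = ΔE / (R cos φ) = 244.9 / (6371000 × 0.904705) = 4.2489e-05 rad = 8.764″.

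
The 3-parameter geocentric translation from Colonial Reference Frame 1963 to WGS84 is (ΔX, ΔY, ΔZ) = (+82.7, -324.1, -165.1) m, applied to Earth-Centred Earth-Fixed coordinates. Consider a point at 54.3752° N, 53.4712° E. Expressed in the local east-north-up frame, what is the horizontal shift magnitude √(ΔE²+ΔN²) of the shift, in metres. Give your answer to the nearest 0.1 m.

At φ = 54.3752°, λ = 53.4712°: sin φ = 0.812849, cos φ = 0.582475, sin λ = 0.803558, cos λ = 0.595227.
ΔE = −sin λ·ΔX + cos λ·ΔY = −(0.803558)·(82.7) + (0.595227)·(-324.1) = -259.37 m.
ΔN = −sin φ cos λ·ΔX − sin φ sin λ·ΔY + cos φ·ΔZ = −(0.812849)(0.595227)(82.7) − (0.812849)(0.803558)(-324.1) + (0.582475)(-165.1) = 75.51 m.
Horizontal magnitude = √(ΔE² + ΔN²) = √((-259.37)² + 75.51²) = 270.14 m.

270.1 m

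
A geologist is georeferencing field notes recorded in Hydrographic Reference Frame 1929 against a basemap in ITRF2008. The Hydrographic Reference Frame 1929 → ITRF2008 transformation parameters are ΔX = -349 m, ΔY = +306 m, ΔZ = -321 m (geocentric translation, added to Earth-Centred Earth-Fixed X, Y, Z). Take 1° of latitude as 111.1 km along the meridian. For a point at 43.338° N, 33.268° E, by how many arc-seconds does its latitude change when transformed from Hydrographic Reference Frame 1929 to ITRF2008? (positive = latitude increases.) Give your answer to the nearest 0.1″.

Δφ = -4.8″

sin φ = 0.686301, cos φ = 0.727318, sin λ = 0.548556, cos λ = 0.836114.
North component: ΔN = −sin φ cos λ·ΔX − sin φ sin λ·ΔY + cos φ·ΔZ = −(0.686301)(0.836114)(-349) − (0.686301)(0.548556)(306) + (0.727318)(-321) = -148.41 m.
1° of latitude spans 111100 m, so Δφ = -148.41 / 111100 × 3600 = -4.809″.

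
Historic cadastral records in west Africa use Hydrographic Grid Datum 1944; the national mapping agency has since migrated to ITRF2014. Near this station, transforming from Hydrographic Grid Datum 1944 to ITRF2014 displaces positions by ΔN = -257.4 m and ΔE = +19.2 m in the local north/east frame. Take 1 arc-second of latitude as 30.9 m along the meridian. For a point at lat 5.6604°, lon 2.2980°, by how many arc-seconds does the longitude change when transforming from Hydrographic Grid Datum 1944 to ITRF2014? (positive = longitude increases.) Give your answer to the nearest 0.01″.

At latitude 5.6604°, cos φ = 0.995124.
1″ of longitude at this latitude = 30.90 × cos φ = 30.7493 m, so Δλ = 19.2 / 30.7493 = 0.624″.

Δλ = 0.62″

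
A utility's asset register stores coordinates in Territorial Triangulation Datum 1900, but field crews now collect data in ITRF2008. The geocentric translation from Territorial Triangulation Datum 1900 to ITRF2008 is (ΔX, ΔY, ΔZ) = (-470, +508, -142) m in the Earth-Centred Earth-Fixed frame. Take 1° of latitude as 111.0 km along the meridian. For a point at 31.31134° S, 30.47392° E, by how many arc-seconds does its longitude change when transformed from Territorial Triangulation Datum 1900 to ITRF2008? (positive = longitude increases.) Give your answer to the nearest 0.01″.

Δλ = 25.67″

sin φ = -0.519688, cos φ = 0.854356, sin λ = 0.507146, cos λ = 0.861860.
East component: ΔE = −sin λ·ΔX + cos λ·ΔY = −(0.507146)(-470) + (0.861860)(508) = 676.18 m.
1° of latitude spans 111000 m; at latitude φ, 1° of longitude spans that × cos φ = 94833.5 m, so Δλ = 676.18 / 94833.5 × 3600 = 25.669″.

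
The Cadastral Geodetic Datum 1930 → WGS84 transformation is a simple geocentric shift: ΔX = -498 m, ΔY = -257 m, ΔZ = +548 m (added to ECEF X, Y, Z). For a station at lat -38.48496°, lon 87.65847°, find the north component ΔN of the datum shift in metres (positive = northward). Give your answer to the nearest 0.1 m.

ΔN = 256.5 m

The local north axis is (−sin φ cos λ, −sin φ sin λ, cos φ), giving ΔN = -12.662 − 159.800 + 428.959 = 256.50 m.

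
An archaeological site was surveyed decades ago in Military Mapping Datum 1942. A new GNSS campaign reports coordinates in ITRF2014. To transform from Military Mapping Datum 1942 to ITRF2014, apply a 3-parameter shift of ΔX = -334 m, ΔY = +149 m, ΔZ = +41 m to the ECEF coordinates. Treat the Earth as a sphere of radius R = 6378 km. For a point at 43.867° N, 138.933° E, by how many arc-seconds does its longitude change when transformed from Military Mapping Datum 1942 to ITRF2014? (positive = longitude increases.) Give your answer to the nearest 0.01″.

Δλ = 4.80″

sin φ = 0.692987, cos φ = 0.720950, sin λ = 0.656941, cos λ = -0.753942.
East component: ΔE = −sin λ·ΔX + cos λ·ΔY = −(0.656941)(-334) + (-0.753942)(149) = 107.08 m.
1° of latitude spans πR/180 = 111317 m; at latitude φ, 1° of longitude spans that × cos φ = 80254.1 m, so Δλ = 107.08 / 80254.1 × 3600 = 4.803″.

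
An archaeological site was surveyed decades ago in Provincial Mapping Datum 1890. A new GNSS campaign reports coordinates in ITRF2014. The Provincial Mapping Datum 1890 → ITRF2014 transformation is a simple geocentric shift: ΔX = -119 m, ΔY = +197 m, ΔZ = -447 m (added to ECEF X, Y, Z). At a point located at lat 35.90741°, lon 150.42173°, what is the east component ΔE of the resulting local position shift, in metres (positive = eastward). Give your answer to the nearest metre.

ΔE = -113 m

At φ = 35.90741°, λ = 150.42173°: sin φ = 0.586477, cos φ = 0.809966, sin λ = 0.493612, cos λ = -0.869682.
ΔE = −sin λ·ΔX + cos λ·ΔY = −(0.493612)·(-119) + (-0.869682)·(197) = -112.59 m.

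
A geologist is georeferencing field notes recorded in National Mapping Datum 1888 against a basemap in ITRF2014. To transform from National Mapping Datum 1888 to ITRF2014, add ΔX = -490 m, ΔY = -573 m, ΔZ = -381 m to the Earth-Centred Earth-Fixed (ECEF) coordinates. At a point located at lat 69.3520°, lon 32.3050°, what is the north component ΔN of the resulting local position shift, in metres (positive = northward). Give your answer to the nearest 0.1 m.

At φ = 69.3520°, λ = 32.3050°: sin φ = 0.935764, cos φ = 0.352626, sin λ = 0.534426, cos λ = 0.845215.
ΔN = −sin φ cos λ·ΔX − sin φ sin λ·ΔY + cos φ·ΔZ = −(0.935764)(0.845215)(-490) − (0.935764)(0.534426)(-573) + (0.352626)(-381) = 539.76 m.

ΔN = 539.8 m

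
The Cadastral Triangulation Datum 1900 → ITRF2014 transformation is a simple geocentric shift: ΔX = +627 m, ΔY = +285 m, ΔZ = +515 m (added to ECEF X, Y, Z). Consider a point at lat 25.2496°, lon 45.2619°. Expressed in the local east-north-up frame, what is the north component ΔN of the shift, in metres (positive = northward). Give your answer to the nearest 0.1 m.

ΔN = 191.2 m

At φ = 25.2496°, λ = 45.2619°: sin φ = 0.426562, cos φ = 0.904458, sin λ = 0.710332, cos λ = 0.703867.
ΔN = −sin φ cos λ·ΔX − sin φ sin λ·ΔY + cos φ·ΔZ = −(0.426562)(0.703867)(627) − (0.426562)(0.710332)(285) + (0.904458)(515) = 191.19 m.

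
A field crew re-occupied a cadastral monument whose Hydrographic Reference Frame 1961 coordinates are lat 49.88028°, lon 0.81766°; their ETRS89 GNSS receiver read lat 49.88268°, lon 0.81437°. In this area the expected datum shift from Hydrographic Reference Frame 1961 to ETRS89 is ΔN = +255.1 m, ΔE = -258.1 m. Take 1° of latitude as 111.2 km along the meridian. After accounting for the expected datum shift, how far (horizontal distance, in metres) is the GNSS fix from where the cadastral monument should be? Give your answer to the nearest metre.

Observed coordinate differences: Δφ = +0.00240°, Δλ = -0.00329°.
Converting to metres (1° lat = 111200 m, cos φ = 0.644387): observed ΔN = 266.9 m, observed ΔE = -235.7 m.
Subtracting the expected shift leaves a residual of 266.9 − (255.1) = 11.8 m north and -235.7 − (-258.1) = 22.4 m east.
Residual distance = √(11.8² + 22.4²) = 25.3 m.

25 m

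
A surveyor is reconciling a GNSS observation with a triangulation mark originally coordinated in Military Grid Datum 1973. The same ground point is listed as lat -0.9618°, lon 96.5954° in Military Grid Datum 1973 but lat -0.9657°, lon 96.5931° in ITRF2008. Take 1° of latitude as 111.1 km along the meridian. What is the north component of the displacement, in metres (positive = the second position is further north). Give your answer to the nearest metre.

Δφ = -0.9657° − -0.9618° = -0.0039°; Δλ = 96.5931° − 96.5954° = -0.0023°.
ΔN = Δφ × 111100 = -433.3 m; ΔE = Δλ × 111100 × cos(-0.9618°) = -0.0023 × 111100 × 0.999859 = -255.5 m.

ΔN = -433 m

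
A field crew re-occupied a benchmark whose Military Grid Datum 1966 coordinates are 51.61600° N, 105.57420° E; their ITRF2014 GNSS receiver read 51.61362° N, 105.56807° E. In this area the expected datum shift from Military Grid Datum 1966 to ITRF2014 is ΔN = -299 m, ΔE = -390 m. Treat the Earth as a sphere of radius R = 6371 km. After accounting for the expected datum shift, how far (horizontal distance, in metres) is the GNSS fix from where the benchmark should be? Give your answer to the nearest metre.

Observed coordinate differences: Δφ = -0.00238°, Δλ = -0.00613°.
Converting to metres (1° lat = 111195 m, cos φ = 0.620929): observed ΔN = -264.6 m, observed ΔE = -423.2 m.
Subtracting the expected shift leaves a residual of -264.6 − (-299) = 34.4 m north and -423.2 − (-390) = -33.2 m east.
Residual distance = √(34.4² + (-33.2)²) = 47.8 m.

48 m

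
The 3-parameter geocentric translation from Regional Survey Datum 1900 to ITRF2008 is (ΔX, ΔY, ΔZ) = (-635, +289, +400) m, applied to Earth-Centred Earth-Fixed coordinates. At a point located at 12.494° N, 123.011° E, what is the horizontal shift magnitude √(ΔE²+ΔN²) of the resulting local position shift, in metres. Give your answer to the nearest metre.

At φ = 12.494°, λ = 123.011°: sin φ = 0.216337, cos φ = 0.976319, sin λ = 0.838566, cos λ = -0.544800.
ΔE = −sin λ·ΔX + cos λ·ΔY = −(0.838566)·(-635) + (-0.544800)·(289) = 375.04 m.
ΔN = −sin φ cos λ·ΔX − sin φ sin λ·ΔY + cos φ·ΔZ = −(0.216337)(-0.544800)(-635) − (0.216337)(0.838566)(289) + (0.976319)(400) = 263.26 m.
Horizontal magnitude = √(ΔE² + ΔN²) = √(375.04² + 263.26²) = 458.22 m.

458 m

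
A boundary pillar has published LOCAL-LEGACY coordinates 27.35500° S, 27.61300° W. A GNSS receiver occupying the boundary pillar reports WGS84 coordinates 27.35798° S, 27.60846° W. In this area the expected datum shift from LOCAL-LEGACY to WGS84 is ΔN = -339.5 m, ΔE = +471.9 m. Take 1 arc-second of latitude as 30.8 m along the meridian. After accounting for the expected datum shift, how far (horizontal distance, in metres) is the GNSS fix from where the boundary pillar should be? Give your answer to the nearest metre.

Observed coordinate differences: Δφ = -0.00298°, Δλ = +0.00454°.
Converting to metres (1° lat = 110880 m, cos φ = 0.888177): observed ΔN = -330.4 m, observed ΔE = 447.1 m.
Subtracting the expected shift leaves a residual of -330.4 − (-339.5) = 9.1 m north and 447.1 − (471.9) = -24.8 m east.
Residual distance = √(9.1² + (-24.8)²) = 26.4 m.

26 m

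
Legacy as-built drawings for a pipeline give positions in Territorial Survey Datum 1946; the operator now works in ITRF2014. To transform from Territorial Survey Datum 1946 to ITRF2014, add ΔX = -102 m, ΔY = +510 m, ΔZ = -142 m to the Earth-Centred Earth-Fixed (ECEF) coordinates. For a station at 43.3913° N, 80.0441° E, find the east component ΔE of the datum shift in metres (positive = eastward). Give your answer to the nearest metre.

The local east axis at (φ, λ) is (−sin λ, cos λ, 0), so ΔE = −sin(80.0441°)·(-102) + cos(80.0441°)·510 = 188.64 m.

ΔE = 189 m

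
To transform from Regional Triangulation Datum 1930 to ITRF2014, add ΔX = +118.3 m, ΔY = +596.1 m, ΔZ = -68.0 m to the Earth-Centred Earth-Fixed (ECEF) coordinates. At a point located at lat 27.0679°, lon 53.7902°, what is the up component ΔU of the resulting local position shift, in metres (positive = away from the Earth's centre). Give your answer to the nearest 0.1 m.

ΔU = 459.6 m

At φ = 27.0679°, λ = 53.7902°: sin φ = 0.455046, cos φ = 0.890468, sin λ = 0.806859, cos λ = 0.590744.
ΔU = cos φ cos λ·ΔX + cos φ sin λ·ΔY + sin φ·ΔZ = (0.890468)(0.590744)(118.3) + (0.890468)(0.806859)(596.1) + (0.455046)(-68.0) = 459.57 m.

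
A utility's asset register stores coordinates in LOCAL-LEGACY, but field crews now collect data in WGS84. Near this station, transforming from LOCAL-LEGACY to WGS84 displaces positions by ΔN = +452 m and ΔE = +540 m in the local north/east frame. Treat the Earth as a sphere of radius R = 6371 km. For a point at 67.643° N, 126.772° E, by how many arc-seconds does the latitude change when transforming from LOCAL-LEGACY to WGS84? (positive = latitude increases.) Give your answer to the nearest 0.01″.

Δφ = 14.63″

On a sphere of radius R, 1 rad of latitude = R, so Δφ = ΔN / R = 452.0 / 6371000 = 7.0946e-05 rad = 14.634″.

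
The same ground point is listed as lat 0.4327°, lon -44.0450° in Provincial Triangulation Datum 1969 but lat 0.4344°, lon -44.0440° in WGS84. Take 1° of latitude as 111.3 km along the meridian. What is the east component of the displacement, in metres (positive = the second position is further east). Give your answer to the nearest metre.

ΔE = 111 m

Δφ = 0.4344° − 0.4327° = +0.0017°; Δλ = -44.0440° − -44.0450° = +0.0010°.
ΔN = Δφ × 111300 = 189.2 m; ΔE = Δλ × 111300 × cos(0.4327°) = +0.0010 × 111300 × 0.999971 = 111.3 m.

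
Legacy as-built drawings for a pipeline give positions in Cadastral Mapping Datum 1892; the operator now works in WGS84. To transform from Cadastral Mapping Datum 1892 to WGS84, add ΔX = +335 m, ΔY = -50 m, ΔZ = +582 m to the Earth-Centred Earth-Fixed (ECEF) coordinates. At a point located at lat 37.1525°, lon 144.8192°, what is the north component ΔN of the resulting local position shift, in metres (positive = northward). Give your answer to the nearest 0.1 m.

ΔN = 646.6 m

The local north axis is (−sin φ cos λ, −sin φ sin λ, cos φ), giving ΔN = 165.363 + 17.398 + 463.872 = 646.63 m.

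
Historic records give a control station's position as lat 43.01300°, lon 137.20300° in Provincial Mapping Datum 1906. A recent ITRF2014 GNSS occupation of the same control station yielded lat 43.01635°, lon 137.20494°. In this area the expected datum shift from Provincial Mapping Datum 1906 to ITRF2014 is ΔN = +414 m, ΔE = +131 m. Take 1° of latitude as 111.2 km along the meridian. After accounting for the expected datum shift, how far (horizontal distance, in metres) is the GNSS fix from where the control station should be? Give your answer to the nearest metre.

Observed coordinate differences: Δφ = +0.00335°, Δλ = +0.00194°.
Converting to metres (1° lat = 111200 m, cos φ = 0.731199): observed ΔN = 372.5 m, observed ΔE = 157.7 m.
Subtracting the expected shift leaves a residual of 372.5 − (414) = -41.5 m north and 157.7 − (131) = 26.7 m east.
Residual distance = √((-41.5)² + 26.7²) = 49.4 m.

49 m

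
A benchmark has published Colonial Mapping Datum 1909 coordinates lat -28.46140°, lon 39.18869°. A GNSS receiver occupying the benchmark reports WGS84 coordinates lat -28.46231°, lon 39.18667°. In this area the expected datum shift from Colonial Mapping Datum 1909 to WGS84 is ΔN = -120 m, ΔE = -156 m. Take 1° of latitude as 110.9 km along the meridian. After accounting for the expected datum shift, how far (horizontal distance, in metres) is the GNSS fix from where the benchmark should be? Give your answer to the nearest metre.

45 m

Observed coordinate differences: Δφ = -0.00091°, Δλ = -0.00202°.
Converting to metres (1° lat = 110900 m, cos φ = 0.879138): observed ΔN = -100.9 m, observed ΔE = -196.9 m.
Subtracting the expected shift leaves a residual of -100.9 − (-120) = 19.1 m north and -196.9 − (-156) = -40.9 m east.
Residual distance = √(19.1² + (-40.9)²) = 45.2 m.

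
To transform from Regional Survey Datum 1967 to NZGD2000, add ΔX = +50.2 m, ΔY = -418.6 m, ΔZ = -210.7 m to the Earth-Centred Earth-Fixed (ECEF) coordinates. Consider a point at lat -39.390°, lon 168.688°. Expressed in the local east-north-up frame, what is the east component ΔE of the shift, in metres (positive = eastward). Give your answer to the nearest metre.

ΔE = 401 m

At φ = -39.390°, λ = 168.688°: sin φ = -0.634596, cos φ = 0.772844, sin λ = 0.196152, cos λ = -0.980574.
ΔE = −sin λ·ΔX + cos λ·ΔY = −(0.196152)·(50.2) + (-0.980574)·(-418.6) = 400.62 m.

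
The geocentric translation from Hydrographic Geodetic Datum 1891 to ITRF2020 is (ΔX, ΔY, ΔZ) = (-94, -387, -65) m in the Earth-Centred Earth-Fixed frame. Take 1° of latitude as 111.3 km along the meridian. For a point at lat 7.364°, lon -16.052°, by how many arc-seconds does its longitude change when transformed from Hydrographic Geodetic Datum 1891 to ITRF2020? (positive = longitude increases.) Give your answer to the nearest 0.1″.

Δλ = -13.0″

sin φ = 0.128172, cos φ = 0.991752, sin λ = -0.276510, cos λ = 0.961011.
East component: ΔE = −sin λ·ΔX + cos λ·ΔY = −(-0.276510)(-94) + (0.961011)(-387) = -397.90 m.
1° of latitude spans 111300 m; at latitude φ, 1° of longitude spans that × cos φ = 110382.0 m, so Δλ = -397.90 / 110382.0 × 3600 = -12.977″.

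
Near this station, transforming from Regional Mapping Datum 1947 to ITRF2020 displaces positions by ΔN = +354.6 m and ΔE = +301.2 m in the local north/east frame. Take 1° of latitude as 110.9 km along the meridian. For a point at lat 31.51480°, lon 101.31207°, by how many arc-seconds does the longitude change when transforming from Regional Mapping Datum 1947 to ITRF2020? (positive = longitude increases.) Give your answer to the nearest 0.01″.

At latitude 31.51480°, cos φ = 0.852505.
1° of longitude at this latitude = 110.9 × cos φ = 94.54 km, so Δλ = 301.2 / 94542.8 = 0.0031859° = 11.469″.

Δλ = 11.47″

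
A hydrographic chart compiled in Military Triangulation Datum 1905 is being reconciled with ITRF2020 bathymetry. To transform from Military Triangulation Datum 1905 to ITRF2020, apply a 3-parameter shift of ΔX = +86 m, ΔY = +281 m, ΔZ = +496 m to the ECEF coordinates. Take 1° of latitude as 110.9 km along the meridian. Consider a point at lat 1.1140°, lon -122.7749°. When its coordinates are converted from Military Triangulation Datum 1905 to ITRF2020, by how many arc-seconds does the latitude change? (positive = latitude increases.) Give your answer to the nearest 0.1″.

Δφ = 16.3″

sin φ = 0.019442, cos φ = 0.999811, sin λ = -0.840804, cos λ = -0.541340.
North component: ΔN = −sin φ cos λ·ΔX − sin φ sin λ·ΔY + cos φ·ΔZ = −(0.019442)(-0.541340)(86) − (0.019442)(-0.840804)(281) + (0.999811)(496) = 501.40 m.
1° of latitude spans 110900 m, so Δφ = 501.40 / 110900 × 3600 = 16.276″.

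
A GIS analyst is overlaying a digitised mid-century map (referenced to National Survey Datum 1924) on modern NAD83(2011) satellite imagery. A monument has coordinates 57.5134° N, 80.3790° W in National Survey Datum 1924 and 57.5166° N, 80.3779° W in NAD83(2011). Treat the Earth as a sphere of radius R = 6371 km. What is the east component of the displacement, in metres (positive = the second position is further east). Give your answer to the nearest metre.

ΔE = 66 m

Δφ = 57.5166° − 57.5134° = +0.0032°; Δλ = -80.3779° − -80.3790° = +0.0011°.
1° along a meridian = πR/180 = 111195 m.
ΔN = Δφ × 111195 = 355.8 m; ΔE = Δλ × 111195 × cos(57.5134°) = +0.0011 × 111195 × 0.537102 = 65.7 m.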